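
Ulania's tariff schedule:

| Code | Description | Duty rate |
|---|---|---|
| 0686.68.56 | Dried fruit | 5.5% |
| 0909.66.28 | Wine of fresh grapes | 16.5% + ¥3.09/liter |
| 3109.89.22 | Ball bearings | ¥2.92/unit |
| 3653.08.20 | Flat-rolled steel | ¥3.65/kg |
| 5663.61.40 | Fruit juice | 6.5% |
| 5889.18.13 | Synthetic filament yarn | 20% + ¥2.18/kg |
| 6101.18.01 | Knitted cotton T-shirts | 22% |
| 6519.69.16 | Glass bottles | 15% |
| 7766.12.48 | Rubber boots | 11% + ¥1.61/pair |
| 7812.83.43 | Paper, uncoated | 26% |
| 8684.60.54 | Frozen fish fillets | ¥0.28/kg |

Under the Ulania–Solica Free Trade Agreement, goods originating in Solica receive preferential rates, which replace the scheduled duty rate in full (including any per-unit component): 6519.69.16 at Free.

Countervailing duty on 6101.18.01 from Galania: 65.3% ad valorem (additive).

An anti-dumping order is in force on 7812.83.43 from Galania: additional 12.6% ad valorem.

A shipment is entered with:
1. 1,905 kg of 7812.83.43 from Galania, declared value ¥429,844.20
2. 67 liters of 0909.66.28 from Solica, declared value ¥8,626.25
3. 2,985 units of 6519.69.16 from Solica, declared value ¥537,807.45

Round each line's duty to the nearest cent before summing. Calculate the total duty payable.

¥167,550.22

Line 1 (7812.83.43, Galania, 1,905 kg, ¥429,844.20):
Base rate for 7812.83.43 is 26%.
Additional duty on 7812.83.43 from Galania: +12.6%. Applied ad valorem rate: 26% + 12.6% = 38.6%.
Duty = ¥429,844.20 × 38.6% = ¥165,919.86.
Line 2 (0909.66.28, Solica, 67 liters, ¥8,626.25):
Base rate for 0909.66.28 is 16.5% + ¥3.09/liter.
Origin Solica is the FTA partner but 0909.66.28 is not on the preference list; base rate stands.
Duty = ¥8,626.25 × 16.5% + 67 × ¥3.09 = ¥1,630.36.
Line 3 (6519.69.16, Solica, 2,985 units, ¥537,807.45):
Base rate for 6519.69.16 is 15%.
Origin Solica qualifies under the Ulania–Solica agreement and 6519.69.16 is covered: preferential rate Free applies instead.
Duty = ¥537,807.45 × 0% = ¥0.00.
Total = ¥165,919.86 + ¥1,630.36 + ¥0.00 = ¥167,550.22.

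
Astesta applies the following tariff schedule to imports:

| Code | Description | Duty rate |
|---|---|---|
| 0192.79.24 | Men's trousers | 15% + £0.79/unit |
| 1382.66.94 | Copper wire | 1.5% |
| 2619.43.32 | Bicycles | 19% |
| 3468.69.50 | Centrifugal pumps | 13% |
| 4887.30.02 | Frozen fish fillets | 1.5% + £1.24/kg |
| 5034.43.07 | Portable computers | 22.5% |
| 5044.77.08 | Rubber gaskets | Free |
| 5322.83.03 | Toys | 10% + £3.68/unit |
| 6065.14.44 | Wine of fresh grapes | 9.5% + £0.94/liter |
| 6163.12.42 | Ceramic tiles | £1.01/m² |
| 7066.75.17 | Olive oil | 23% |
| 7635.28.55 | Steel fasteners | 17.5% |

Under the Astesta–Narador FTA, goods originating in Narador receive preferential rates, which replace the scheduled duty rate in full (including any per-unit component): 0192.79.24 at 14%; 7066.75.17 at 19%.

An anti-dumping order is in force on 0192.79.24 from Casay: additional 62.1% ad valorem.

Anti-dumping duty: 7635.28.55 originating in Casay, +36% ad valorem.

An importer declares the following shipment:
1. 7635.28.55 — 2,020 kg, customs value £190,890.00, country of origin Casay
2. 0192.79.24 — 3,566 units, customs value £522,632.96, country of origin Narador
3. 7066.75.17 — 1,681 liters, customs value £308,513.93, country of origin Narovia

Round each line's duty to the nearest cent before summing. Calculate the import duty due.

Line 1 (7635.28.55, Casay, 2,020 kg, £190,890.00):
Base rate for 7635.28.55 is 17.5%.
Additional duty on 7635.28.55 from Casay: +36%. Applied ad valorem rate: 17.5% + 36% = 53.5%.
Duty = £190,890.00 × 53.5% = £102,126.15.
Line 2 (0192.79.24, Narador, 3,566 units, £522,632.96):
Base rate for 0192.79.24 is 15% + £0.79/unit.
Origin Narador qualifies under the Astesta–Narador agreement and 0192.79.24 is covered: preferential rate 14% applies instead.
The additional-duty order on 0192.79.24 targets Casay, not Narador; it does not apply.
Duty = £522,632.96 × 14% = £73,168.61.
Line 3 (7066.75.17, Narovia, 1,681 liters, £308,513.93):
Base rate for 7066.75.17 is 23%.
7066.75.17 has an FTA preferential rate, but origin Narovia is not Narador; base rate stands.
Duty = £308,513.93 × 23% = £70,958.20.
Total = £102,126.15 + £73,168.61 + £70,958.20 = £246,252.96.

£246,252.96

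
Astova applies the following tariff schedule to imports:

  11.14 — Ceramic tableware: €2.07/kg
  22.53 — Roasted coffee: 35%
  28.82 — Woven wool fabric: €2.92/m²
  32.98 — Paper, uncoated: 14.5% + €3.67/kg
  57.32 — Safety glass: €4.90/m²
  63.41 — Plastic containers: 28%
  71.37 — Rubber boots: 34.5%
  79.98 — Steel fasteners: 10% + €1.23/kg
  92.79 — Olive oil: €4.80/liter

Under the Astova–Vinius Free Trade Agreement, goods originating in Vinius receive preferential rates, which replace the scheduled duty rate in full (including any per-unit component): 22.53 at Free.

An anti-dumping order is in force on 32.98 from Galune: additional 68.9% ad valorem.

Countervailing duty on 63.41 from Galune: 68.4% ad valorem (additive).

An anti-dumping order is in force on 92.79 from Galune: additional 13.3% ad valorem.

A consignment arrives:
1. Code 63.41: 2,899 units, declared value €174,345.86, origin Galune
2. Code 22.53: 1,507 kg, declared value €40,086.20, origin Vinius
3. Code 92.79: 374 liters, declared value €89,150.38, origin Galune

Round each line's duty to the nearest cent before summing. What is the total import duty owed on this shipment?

Line 1 (63.41, Galune, 2,899 units, €174,345.86):
Base rate for 63.41 is 28%.
Additional duty on 63.41 from Galune: +68.4%. Applied ad valorem rate: 28% + 68.4% = 96.4%.
Duty = €174,345.86 × 96.4% = €168,069.41.
Line 2 (22.53, Vinius, 1,507 kg, €40,086.20):
Base rate for 22.53 is 35%.
Origin Vinius qualifies under the Astova–Vinius agreement and 22.53 is covered: preferential rate Free applies instead.
Duty = €40,086.20 × 0% = €0.00.
Line 3 (92.79, Galune, 374 liters, €89,150.38):
Base rate for 92.79 is €4.80/liter.
Additional duty on 92.79 from Galune: +13.3% ad valorem. Applied ad valorem rate = 13.3%.
Duty = €89,150.38 × 13.3% + 374 × €4.80 = €13,652.20.
Total = €168,069.41 + €0.00 + €13,652.20 = €181,721.61.

€181,721.61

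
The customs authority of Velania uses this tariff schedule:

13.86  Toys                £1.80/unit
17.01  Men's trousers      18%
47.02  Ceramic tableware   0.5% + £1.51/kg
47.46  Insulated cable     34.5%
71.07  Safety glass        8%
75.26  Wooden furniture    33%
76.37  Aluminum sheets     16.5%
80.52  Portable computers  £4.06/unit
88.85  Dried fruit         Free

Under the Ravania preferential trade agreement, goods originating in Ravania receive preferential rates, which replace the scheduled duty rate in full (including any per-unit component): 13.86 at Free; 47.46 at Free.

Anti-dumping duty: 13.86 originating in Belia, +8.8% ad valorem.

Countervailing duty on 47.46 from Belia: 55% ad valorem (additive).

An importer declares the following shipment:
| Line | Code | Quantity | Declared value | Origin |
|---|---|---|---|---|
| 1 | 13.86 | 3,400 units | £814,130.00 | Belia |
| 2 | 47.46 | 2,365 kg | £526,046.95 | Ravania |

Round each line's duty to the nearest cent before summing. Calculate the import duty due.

£77,763.44

Line 1 (13.86, Belia, 3,400 units, £814,130.00):
Base rate for 13.86 is £1.80/unit.
13.86 has an FTA preferential rate, but origin Belia is not Ravania; base rate stands.
Additional duty on 13.86 from Belia: +8.8% ad valorem. Applied ad valorem rate = 8.8%.
Duty = £814,130.00 × 8.8% + 3,400 × £1.80 = £77,763.44.
Line 2 (47.46, Ravania, 2,365 kg, £526,046.95):
Base rate for 47.46 is 34.5%.
Origin Ravania qualifies under the Velania–Ravania agreement and 47.46 is covered: preferential rate Free applies instead.
The additional-duty order on 47.46 targets Belia, not Ravania; it does not apply.
Duty = £526,046.95 × 0% = £0.00.
Total = £77,763.44 + £0.00 = £77,763.44.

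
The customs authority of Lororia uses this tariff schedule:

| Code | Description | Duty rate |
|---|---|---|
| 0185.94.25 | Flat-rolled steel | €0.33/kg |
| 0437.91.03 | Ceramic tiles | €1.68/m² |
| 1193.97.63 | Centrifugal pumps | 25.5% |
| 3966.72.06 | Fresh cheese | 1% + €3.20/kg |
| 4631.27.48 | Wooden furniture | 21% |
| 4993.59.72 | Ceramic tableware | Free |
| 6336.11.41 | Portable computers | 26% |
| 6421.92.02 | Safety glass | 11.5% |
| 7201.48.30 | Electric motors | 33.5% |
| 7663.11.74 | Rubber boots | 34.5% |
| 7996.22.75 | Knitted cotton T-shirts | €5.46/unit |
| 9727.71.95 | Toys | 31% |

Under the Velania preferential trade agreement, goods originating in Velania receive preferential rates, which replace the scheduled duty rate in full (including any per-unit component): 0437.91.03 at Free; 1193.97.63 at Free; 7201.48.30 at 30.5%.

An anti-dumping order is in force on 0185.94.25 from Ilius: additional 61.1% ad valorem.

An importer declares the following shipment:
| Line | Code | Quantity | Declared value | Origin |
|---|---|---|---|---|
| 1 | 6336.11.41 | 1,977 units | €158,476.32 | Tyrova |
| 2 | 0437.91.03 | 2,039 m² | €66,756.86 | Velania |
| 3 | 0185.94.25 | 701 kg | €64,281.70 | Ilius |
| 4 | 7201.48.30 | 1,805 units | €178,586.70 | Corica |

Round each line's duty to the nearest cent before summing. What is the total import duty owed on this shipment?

€140,537.83

Line 1 (6336.11.41, Tyrova, 1,977 units, €158,476.32):
Base rate for 6336.11.41 is 26%.
Duty = €158,476.32 × 26% = €41,203.84.
Line 2 (0437.91.03, Velania, 2,039 m², €66,756.86):
Base rate for 0437.91.03 is €1.68/m².
Origin Velania qualifies under the Lororia–Velania agreement and 0437.91.03 is covered: preferential rate Free applies instead.
Duty = €66,756.86 × 0% = €0.00.
Line 3 (0185.94.25, Ilius, 701 kg, €64,281.70):
Base rate for 0185.94.25 is €0.33/kg.
Additional duty on 0185.94.25 from Ilius: +61.1% ad valorem. Applied ad valorem rate = 61.1%.
Duty = €64,281.70 × 61.1% + 701 × €0.33 = €39,507.45.
Line 4 (7201.48.30, Corica, 1,805 units, €178,586.70):
Base rate for 7201.48.30 is 33.5%.
7201.48.30 has an FTA preferential rate, but origin Corica is not Velania; base rate stands.
Duty = €178,586.70 × 33.5% = €59,826.54.
Total = €41,203.84 + €0.00 + €39,507.45 + €59,826.54 = €140,537.83.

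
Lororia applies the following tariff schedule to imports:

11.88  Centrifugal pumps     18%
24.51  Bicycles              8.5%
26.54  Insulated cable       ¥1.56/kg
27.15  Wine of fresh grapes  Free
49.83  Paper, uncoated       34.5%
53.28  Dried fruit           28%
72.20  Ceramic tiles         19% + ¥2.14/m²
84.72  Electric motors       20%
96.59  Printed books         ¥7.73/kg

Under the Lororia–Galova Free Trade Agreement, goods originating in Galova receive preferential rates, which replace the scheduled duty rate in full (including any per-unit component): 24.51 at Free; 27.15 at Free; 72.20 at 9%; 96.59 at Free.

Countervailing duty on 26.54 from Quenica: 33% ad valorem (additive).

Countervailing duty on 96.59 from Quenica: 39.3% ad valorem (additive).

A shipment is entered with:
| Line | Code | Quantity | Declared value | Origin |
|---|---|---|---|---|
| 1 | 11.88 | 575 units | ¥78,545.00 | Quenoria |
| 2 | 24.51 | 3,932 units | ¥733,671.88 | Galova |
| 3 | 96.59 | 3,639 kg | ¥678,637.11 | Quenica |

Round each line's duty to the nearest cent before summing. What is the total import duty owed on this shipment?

¥308,971.95

Line 1 (11.88, Quenoria, 575 units, ¥78,545.00):
Base rate for 11.88 is 18%.
Duty = ¥78,545.00 × 18% = ¥14,138.10.
Line 2 (24.51, Galova, 3,932 units, ¥733,671.88):
Base rate for 24.51 is 8.5%.
Origin Galova qualifies under the Lororia–Galova agreement and 24.51 is covered: preferential rate Free applies instead.
Duty = ¥733,671.88 × 0% = ¥0.00.
Line 3 (96.59, Quenica, 3,639 kg, ¥678,637.11):
Base rate for 96.59 is ¥7.73/kg.
96.59 has an FTA preferential rate, but origin Quenica is not Galova; base rate stands.
Additional duty on 96.59 from Quenica: +39.3% ad valorem. Applied ad valorem rate = 39.3%.
Duty = ¥678,637.11 × 39.3% + 3,639 × ¥7.73 = ¥294,833.85.
Total = ¥14,138.10 + ¥0.00 + ¥294,833.85 = ¥308,971.95.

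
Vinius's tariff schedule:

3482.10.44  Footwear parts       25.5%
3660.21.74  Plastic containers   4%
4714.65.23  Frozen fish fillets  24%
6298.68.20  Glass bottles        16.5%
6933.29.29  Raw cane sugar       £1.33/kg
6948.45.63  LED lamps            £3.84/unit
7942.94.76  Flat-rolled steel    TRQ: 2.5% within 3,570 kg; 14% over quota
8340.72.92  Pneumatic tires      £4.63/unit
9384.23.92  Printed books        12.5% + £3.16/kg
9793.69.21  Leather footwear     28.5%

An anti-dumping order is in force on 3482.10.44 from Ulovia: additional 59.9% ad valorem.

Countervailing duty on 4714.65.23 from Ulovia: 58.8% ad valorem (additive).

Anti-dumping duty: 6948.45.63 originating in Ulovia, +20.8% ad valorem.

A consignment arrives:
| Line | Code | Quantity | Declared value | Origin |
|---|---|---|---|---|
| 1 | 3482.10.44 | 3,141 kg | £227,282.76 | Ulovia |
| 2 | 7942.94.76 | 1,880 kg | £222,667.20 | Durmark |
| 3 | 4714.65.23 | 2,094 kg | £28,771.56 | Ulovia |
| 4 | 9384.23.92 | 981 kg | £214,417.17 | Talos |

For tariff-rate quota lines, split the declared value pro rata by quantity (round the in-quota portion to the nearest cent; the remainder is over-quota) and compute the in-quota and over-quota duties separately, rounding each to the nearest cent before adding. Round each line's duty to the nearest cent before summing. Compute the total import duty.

Line 1 (3482.10.44, Ulovia, 3,141 kg, £227,282.76):
Base rate for 3482.10.44 is 25.5%.
Additional duty on 3482.10.44 from Ulovia: +59.9%. Applied ad valorem rate: 25.5% + 59.9% = 85.4%.
Duty = £227,282.76 × 85.4% = £194,099.48.
Line 2 (7942.94.76, Durmark, 1,880 kg, £222,667.20):
Code 7942.94.76 is under a tariff-rate quota (threshold 3,570 kg). Quantity 1,880 kg is within the quota, so the in-quota rate 2.5% applies to the full value.
Duty = £222,667.20 × 2.5% = £5,566.68.
Line 3 (4714.65.23, Ulovia, 2,094 kg, £28,771.56):
Base rate for 4714.65.23 is 24%.
Additional duty on 4714.65.23 from Ulovia: +58.8%. Applied ad valorem rate: 24% + 58.8% = 82.8%.
Duty = £28,771.56 × 82.8% = £23,822.85.
Line 4 (9384.23.92, Talos, 981 kg, £214,417.17):
Base rate for 9384.23.92 is 12.5% + £3.16/kg.
Duty = £214,417.17 × 12.5% + 981 × £3.16 = £29,902.11.
Total = £194,099.48 + £5,566.68 + £23,822.85 + £29,902.11 = £253,391.12.

£253,391.12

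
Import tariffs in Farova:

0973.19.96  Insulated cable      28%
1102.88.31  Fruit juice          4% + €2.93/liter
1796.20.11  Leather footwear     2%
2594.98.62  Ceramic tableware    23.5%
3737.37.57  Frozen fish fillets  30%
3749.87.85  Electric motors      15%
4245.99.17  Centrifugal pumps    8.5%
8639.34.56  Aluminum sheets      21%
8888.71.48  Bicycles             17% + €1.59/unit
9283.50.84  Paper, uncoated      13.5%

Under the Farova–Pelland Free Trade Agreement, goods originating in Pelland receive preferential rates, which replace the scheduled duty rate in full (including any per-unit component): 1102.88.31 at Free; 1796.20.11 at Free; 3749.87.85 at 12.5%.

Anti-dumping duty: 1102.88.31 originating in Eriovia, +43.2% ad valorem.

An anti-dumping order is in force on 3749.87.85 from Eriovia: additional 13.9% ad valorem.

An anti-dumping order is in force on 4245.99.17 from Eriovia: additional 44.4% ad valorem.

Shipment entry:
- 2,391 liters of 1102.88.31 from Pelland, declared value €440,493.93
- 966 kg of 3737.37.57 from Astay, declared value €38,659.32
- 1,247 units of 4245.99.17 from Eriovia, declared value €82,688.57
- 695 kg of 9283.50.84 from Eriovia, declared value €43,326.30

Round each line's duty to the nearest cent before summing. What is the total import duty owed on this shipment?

€61,189.10

Line 1 (1102.88.31, Pelland, 2,391 liters, €440,493.93):
Base rate for 1102.88.31 is 4% + €2.93/liter.
Origin Pelland qualifies under the Farova–Pelland agreement and 1102.88.31 is covered: preferential rate Free applies instead.
The additional-duty order on 1102.88.31 targets Eriovia, not Pelland; it does not apply.
Duty = €440,493.93 × 0% = €0.00.
Line 2 (3737.37.57, Astay, 966 kg, €38,659.32):
Base rate for 3737.37.57 is 30%.
Duty = €38,659.32 × 30% = €11,597.80.
Line 3 (4245.99.17, Eriovia, 1,247 units, €82,688.57):
Base rate for 4245.99.17 is 8.5%.
Additional duty on 4245.99.17 from Eriovia: +44.4%. Applied ad valorem rate: 8.5% + 44.4% = 52.9%.
Duty = €82,688.57 × 52.9% = €43,742.25.
Line 4 (9283.50.84, Eriovia, 695 kg, €43,326.30):
Base rate for 9283.50.84 is 13.5%.
Duty = €43,326.30 × 13.5% = €5,849.05.
Total = €0.00 + €11,597.80 + €43,742.25 + €5,849.05 = €61,189.10.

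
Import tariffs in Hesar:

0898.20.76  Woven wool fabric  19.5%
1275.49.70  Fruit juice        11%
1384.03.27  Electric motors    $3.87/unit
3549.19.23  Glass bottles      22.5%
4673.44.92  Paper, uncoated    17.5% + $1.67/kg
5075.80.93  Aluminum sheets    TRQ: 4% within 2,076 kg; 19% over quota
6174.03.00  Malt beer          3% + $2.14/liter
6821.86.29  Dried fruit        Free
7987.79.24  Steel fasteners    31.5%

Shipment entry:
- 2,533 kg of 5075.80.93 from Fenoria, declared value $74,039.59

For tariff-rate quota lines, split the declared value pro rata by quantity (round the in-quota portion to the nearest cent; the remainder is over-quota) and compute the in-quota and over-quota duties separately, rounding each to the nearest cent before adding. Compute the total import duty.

Line 1 (5075.80.93, Fenoria, 2,533 kg, $74,039.59):
Code 5075.80.93 is under a tariff-rate quota (threshold 2,076 kg). In-quota: 2,076 kg at 4%; over-quota: 457 kg at 19%.
Pro-rata value split: in-quota = $74,039.59 × 2,076/2,533 = $60,681.48; over-quota = $74,039.59 − $60,681.48 = $13,358.11.
In-quota duty = $60,681.48 × 4% = $2,427.26. Over-quota duty = $13,358.11 × 19% = $2,538.04.
Line duty = $2,427.26 + $2,538.04 = $4,965.30.

$4,965.30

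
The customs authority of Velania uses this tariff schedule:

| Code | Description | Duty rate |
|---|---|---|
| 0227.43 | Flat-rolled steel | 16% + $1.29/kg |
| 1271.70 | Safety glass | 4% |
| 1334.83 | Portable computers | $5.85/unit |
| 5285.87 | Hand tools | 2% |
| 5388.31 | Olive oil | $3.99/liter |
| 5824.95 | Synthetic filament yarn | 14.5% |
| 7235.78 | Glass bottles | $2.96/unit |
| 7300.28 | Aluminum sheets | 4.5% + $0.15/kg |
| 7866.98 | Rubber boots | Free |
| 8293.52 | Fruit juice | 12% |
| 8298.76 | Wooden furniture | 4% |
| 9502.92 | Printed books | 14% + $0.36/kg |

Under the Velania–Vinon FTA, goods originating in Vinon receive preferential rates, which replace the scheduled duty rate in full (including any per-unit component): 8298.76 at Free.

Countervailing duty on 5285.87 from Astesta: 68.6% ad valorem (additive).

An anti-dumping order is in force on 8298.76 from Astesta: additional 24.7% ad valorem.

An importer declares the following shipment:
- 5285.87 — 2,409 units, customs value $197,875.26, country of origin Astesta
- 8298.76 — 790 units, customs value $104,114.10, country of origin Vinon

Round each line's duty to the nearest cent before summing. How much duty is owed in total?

Line 1 (5285.87, Astesta, 2,409 units, $197,875.26):
Base rate for 5285.87 is 2%.
Additional duty on 5285.87 from Astesta: +68.6%. Applied ad valorem rate: 2% + 68.6% = 70.6%.
Duty = $197,875.26 × 70.6% = $139,699.93.
Line 2 (8298.76, Vinon, 790 units, $104,114.10):
Base rate for 8298.76 is 4%.
Origin Vinon qualifies under the Velania–Vinon agreement and 8298.76 is covered: preferential rate Free applies instead.
The additional-duty order on 8298.76 targets Astesta, not Vinon; it does not apply.
Duty = $104,114.10 × 0% = $0.00.
Total = $139,699.93 + $0.00 = $139,699.93.

$139,699.93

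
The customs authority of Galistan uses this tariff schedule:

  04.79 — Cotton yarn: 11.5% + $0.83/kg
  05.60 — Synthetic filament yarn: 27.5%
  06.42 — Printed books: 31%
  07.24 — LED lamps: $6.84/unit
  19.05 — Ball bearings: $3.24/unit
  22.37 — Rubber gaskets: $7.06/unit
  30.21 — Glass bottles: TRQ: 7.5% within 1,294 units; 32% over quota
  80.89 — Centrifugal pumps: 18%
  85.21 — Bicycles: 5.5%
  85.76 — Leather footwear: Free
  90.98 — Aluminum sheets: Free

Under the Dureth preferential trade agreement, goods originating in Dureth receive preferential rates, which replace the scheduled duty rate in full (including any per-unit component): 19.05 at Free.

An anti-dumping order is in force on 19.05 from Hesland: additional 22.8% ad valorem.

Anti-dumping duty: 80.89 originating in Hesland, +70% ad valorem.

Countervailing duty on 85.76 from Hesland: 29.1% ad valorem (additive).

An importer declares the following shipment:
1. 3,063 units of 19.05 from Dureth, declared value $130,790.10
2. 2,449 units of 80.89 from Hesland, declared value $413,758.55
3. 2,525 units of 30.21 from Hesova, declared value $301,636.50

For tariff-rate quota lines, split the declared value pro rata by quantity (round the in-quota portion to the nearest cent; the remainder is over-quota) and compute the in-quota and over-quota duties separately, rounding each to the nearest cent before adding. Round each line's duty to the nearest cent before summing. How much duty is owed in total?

Line 1 (19.05, Dureth, 3,063 units, $130,790.10):
Base rate for 19.05 is $3.24/unit.
Origin Dureth qualifies under the Galistan–Dureth agreement and 19.05 is covered: preferential rate Free applies instead.
The additional-duty order on 19.05 targets Hesland, not Dureth; it does not apply.
Duty = $130,790.10 × 0% = $0.00.
Line 2 (80.89, Hesland, 2,449 units, $413,758.55):
Base rate for 80.89 is 18%.
Additional duty on 80.89 from Hesland: +70%. Applied ad valorem rate: 18% + 70% = 88%.
Duty = $413,758.55 × 88% = $364,107.52.
Line 3 (30.21, Hesova, 2,525 units, $301,636.50):
Code 30.21 is under a tariff-rate quota (threshold 1,294 units). In-quota: 1,294 units at 7.5%; over-quota: 1,231 units at 32%.
Pro-rata value split: in-quota = $301,636.50 × 1,294/2,525 = $154,581.24; over-quota = $301,636.50 − $154,581.24 = $147,055.26.
In-quota duty = $154,581.24 × 7.5% = $11,593.59. Over-quota duty = $147,055.26 × 32% = $47,057.68.
Line duty = $11,593.59 + $47,057.68 = $58,651.27.
Total = $0.00 + $364,107.52 + $58,651.27 = $422,758.79.

$422,758.79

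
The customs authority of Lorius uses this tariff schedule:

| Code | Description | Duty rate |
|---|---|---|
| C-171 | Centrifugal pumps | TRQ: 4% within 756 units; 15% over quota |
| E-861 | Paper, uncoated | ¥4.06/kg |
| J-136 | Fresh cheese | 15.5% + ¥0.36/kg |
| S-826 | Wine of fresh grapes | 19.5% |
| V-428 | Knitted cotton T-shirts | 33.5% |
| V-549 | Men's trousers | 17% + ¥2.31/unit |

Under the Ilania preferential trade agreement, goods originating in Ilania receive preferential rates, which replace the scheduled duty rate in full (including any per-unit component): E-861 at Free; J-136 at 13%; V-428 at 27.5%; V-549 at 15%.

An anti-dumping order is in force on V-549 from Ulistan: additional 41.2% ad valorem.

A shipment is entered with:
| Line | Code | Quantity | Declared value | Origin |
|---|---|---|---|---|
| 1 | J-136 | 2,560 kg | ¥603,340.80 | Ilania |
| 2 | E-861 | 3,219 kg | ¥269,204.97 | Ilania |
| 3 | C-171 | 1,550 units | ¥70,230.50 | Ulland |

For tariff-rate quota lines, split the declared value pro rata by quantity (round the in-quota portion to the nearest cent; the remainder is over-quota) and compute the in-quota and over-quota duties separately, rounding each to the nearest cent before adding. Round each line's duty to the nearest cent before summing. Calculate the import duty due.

Line 1 (J-136, Ilania, 2,560 kg, ¥603,340.80):
Base rate for J-136 is 15.5% + ¥0.36/kg.
Origin Ilania qualifies under the Lorius–Ilania agreement and J-136 is covered: preferential rate 13% applies instead.
Duty = ¥603,340.80 × 13% = ¥78,434.30.
Line 2 (E-861, Ilania, 3,219 kg, ¥269,204.97):
Base rate for E-861 is ¥4.06/kg.
Origin Ilania qualifies under the Lorius–Ilania agreement and E-861 is covered: preferential rate Free applies instead.
Duty = ¥269,204.97 × 0% = ¥0.00.
Line 3 (C-171, Ulland, 1,550 units, ¥70,230.50):
Code C-171 is under a tariff-rate quota (threshold 756 units). In-quota: 756 units at 4%; over-quota: 794 units at 15%.
Pro-rata value split: in-quota = ¥70,230.50 × 756/1,550 = ¥34,254.36; over-quota = ¥70,230.50 − ¥34,254.36 = ¥35,976.14.
In-quota duty = ¥34,254.36 × 4% = ¥1,370.17. Over-quota duty = ¥35,976.14 × 15% = ¥5,396.42.
Line duty = ¥1,370.17 + ¥5,396.42 = ¥6,766.59.
Total = ¥78,434.30 + ¥0.00 + ¥6,766.59 = ¥85,200.89.

¥85,200.89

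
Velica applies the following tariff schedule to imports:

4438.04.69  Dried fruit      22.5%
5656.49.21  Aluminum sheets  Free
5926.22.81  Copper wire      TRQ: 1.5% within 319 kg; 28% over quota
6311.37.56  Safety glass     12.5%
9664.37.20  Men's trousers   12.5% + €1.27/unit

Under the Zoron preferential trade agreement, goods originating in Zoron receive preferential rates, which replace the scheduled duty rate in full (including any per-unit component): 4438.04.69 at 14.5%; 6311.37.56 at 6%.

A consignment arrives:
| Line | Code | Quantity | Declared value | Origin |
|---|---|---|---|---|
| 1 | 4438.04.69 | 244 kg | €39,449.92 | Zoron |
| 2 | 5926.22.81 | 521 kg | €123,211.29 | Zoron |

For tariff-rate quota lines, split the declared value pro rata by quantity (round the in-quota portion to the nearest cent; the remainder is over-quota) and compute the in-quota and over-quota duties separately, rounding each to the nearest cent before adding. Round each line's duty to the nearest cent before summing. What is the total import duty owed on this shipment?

€20,227.71

Line 1 (4438.04.69, Zoron, 244 kg, €39,449.92):
Base rate for 4438.04.69 is 22.5%.
Origin Zoron qualifies under the Velica–Zoron agreement and 4438.04.69 is covered: preferential rate 14.5% applies instead.
Duty = €39,449.92 × 14.5% = €5,720.24.
Line 2 (5926.22.81, Zoron, 521 kg, €123,211.29):
Code 5926.22.81 is under a tariff-rate quota (threshold 319 kg). In-quota: 319 kg at 1.5%; over-quota: 202 kg at 28%.
Pro-rata value split: in-quota = €123,211.29 × 319/521 = €75,440.31; over-quota = €123,211.29 − €75,440.31 = €47,770.98.
In-quota duty = €75,440.31 × 1.5% = €1,131.60. Over-quota duty = €47,770.98 × 28% = €13,375.87.
Line duty = €1,131.60 + €13,375.87 = €14,507.47.
Total = €5,720.24 + €14,507.47 = €20,227.71.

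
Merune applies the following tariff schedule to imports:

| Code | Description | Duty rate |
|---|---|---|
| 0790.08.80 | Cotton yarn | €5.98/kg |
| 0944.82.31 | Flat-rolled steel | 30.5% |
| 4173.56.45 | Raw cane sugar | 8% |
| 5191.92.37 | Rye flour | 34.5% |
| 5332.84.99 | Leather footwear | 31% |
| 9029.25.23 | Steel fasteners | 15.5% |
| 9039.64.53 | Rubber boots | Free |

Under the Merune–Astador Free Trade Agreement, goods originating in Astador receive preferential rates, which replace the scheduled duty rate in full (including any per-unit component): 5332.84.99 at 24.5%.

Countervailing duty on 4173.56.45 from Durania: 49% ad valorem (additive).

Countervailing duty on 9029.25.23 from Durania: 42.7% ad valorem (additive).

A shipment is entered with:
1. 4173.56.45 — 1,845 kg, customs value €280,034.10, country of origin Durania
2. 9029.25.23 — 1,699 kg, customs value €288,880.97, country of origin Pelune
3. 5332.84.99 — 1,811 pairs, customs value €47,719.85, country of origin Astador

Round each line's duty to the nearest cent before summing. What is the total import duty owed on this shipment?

€216,087.35

Line 1 (4173.56.45, Durania, 1,845 kg, €280,034.10):
Base rate for 4173.56.45 is 8%.
Additional duty on 4173.56.45 from Durania: +49%. Applied ad valorem rate: 8% + 49% = 57%.
Duty = €280,034.10 × 57% = €159,619.44.
Line 2 (9029.25.23, Pelune, 1,699 kg, €288,880.97):
Base rate for 9029.25.23 is 15.5%.
The additional-duty order on 9029.25.23 targets Durania, not Pelune; it does not apply.
Duty = €288,880.97 × 15.5% = €44,776.55.
Line 3 (5332.84.99, Astador, 1,811 pairs, €47,719.85):
Base rate for 5332.84.99 is 31%.
Origin Astador qualifies under the Merune–Astador agreement and 5332.84.99 is covered: preferential rate 24.5% applies instead.
Duty = €47,719.85 × 24.5% = €11,691.36.
Total = €159,619.44 + €44,776.55 + €11,691.36 = €216,087.35.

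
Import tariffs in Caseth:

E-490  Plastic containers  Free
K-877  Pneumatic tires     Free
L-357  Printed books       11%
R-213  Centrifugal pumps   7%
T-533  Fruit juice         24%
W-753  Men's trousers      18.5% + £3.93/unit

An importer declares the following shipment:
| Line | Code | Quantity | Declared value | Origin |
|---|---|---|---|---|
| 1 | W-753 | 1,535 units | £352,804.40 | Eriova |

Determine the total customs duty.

£71,301.36

Line 1 (W-753, Eriova, 1,535 units, £352,804.40):
Base rate for W-753 is 18.5% + £3.93/unit.
Duty = £352,804.40 × 18.5% + 1,535 × £3.93 = £71,301.36.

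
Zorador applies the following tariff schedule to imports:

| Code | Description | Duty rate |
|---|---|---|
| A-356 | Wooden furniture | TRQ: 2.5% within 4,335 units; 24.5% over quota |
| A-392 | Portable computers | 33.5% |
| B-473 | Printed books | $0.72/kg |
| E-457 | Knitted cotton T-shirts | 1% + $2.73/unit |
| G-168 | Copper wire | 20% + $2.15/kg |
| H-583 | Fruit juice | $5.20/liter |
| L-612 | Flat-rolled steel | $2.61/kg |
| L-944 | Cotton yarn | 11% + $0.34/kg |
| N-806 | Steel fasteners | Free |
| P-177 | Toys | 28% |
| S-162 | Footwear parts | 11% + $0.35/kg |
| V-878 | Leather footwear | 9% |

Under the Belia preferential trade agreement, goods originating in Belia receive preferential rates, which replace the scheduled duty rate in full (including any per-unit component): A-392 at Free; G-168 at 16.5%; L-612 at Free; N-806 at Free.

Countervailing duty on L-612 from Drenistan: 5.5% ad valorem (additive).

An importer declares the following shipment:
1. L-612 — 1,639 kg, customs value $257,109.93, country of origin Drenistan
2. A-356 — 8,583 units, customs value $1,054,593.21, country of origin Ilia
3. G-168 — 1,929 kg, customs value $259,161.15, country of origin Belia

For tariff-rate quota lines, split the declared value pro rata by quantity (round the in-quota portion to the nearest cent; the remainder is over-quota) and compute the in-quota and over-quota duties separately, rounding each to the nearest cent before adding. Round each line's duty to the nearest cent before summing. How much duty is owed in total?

$202,374.65

Line 1 (L-612, Drenistan, 1,639 kg, $257,109.93):
Base rate for L-612 is $2.61/kg.
L-612 has an FTA preferential rate, but origin Drenistan is not Belia; base rate stands.
Additional duty on L-612 from Drenistan: +5.5% ad valorem. Applied ad valorem rate = 5.5%.
Duty = $257,109.93 × 5.5% + 1,639 × $2.61 = $18,418.84.
Line 2 (A-356, Ilia, 8,583 units, $1,054,593.21):
Code A-356 is under a tariff-rate quota (threshold 4,335 units). In-quota: 4,335 units at 2.5%; over-quota: 4,248 units at 24.5%.
Pro-rata value split: in-quota = $1,054,593.21 × 4,335/8,583 = $532,641.45; over-quota = $1,054,593.21 − $532,641.45 = $521,951.76.
In-quota duty = $532,641.45 × 2.5% = $13,316.04. Over-quota duty = $521,951.76 × 24.5% = $127,878.18.
Line duty = $13,316.04 + $127,878.18 = $141,194.22.
Line 3 (G-168, Belia, 1,929 kg, $259,161.15):
Base rate for G-168 is 20% + $2.15/kg.
Origin Belia qualifies under the Zorador–Belia agreement and G-168 is covered: preferential rate 16.5% applies instead.
Duty = $259,161.15 × 16.5% = $42,761.59.
Total = $18,418.84 + $141,194.22 + $42,761.59 = $202,374.65.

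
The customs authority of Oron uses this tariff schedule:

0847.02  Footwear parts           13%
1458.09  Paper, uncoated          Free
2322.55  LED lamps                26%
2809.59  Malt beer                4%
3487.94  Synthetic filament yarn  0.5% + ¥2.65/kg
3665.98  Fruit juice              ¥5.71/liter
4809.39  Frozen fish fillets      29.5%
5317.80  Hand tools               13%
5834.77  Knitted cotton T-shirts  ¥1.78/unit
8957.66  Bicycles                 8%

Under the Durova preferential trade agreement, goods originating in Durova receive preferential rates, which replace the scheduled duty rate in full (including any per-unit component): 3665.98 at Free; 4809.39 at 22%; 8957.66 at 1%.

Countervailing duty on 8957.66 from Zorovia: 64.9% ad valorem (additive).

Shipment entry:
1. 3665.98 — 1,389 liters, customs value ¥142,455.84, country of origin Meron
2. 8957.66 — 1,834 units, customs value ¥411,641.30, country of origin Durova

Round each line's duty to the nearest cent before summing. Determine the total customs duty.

Line 1 (3665.98, Meron, 1,389 liters, ¥142,455.84):
Base rate for 3665.98 is ¥5.71/liter.
3665.98 has an FTA preferential rate, but origin Meron is not Durova; base rate stands.
Duty = 1,389 × ¥5.71 = ¥7,931.19.
Line 2 (8957.66, Durova, 1,834 units, ¥411,641.30):
Base rate for 8957.66 is 8%.
Origin Durova qualifies under the Oron–Durova agreement and 8957.66 is covered: preferential rate 1% applies instead.
The additional-duty order on 8957.66 targets Zorovia, not Durova; it does not apply.
Duty = ¥411,641.30 × 1% = ¥4,116.41.
Total = ¥7,931.19 + ¥4,116.41 = ¥12,047.60.

¥12,047.60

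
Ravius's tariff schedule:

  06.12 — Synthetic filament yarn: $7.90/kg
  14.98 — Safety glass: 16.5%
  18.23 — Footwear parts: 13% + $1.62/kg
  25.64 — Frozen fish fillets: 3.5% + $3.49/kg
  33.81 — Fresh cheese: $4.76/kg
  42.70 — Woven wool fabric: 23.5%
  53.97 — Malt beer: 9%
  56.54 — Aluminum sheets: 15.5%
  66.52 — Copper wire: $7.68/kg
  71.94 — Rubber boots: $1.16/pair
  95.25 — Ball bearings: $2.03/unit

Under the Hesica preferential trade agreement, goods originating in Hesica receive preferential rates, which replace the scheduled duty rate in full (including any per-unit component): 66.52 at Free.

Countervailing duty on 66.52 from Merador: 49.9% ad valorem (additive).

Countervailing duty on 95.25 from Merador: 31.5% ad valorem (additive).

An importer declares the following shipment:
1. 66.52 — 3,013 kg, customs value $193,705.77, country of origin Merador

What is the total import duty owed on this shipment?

$119,799.02

Line 1 (66.52, Merador, 3,013 kg, $193,705.77):
Base rate for 66.52 is $7.68/kg.
66.52 has an FTA preferential rate, but origin Merador is not Hesica; base rate stands.
Additional duty on 66.52 from Merador: +49.9% ad valorem. Applied ad valorem rate = 49.9%.
Duty = $193,705.77 × 49.9% + 3,013 × $7.68 = $119,799.02.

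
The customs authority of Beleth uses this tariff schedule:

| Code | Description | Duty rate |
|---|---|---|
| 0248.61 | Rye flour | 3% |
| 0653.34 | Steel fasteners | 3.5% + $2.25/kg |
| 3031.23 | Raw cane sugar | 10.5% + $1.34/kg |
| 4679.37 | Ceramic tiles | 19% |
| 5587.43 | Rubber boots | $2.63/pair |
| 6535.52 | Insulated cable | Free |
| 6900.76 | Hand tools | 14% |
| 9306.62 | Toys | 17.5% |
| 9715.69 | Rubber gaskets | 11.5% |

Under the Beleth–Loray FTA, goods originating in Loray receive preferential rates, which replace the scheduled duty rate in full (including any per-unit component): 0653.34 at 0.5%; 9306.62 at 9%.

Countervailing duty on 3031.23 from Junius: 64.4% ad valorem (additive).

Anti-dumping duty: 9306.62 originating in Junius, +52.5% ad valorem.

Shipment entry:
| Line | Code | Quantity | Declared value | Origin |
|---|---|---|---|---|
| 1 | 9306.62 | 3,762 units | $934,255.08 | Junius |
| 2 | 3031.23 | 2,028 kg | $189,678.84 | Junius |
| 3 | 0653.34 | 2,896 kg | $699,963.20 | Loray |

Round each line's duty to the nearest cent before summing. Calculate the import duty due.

$802,265.35

Line 1 (9306.62, Junius, 3,762 units, $934,255.08):
Base rate for 9306.62 is 17.5%.
9306.62 has an FTA preferential rate, but origin Junius is not Loray; base rate stands.
Additional duty on 9306.62 from Junius: +52.5%. Applied ad valorem rate: 17.5% + 52.5% = 70%.
Duty = $934,255.08 × 70% = $653,978.56.
Line 2 (3031.23, Junius, 2,028 kg, $189,678.84):
Base rate for 3031.23 is 10.5% + $1.34/kg.
Additional duty on 3031.23 from Junius: +64.4%. Applied ad valorem rate: 10.5% + 64.4% = 74.9%.
Duty = $189,678.84 × 74.9% + 2,028 × $1.34 = $144,786.97.
Line 3 (0653.34, Loray, 2,896 kg, $699,963.20):
Base rate for 0653.34 is 3.5% + $2.25/kg.
Origin Loray qualifies under the Beleth–Loray agreement and 0653.34 is covered: preferential rate 0.5% applies instead.
Duty = $699,963.20 × 0.5% = $3,499.82.
Total = $653,978.56 + $144,786.97 + $3,499.82 = $802,265.35.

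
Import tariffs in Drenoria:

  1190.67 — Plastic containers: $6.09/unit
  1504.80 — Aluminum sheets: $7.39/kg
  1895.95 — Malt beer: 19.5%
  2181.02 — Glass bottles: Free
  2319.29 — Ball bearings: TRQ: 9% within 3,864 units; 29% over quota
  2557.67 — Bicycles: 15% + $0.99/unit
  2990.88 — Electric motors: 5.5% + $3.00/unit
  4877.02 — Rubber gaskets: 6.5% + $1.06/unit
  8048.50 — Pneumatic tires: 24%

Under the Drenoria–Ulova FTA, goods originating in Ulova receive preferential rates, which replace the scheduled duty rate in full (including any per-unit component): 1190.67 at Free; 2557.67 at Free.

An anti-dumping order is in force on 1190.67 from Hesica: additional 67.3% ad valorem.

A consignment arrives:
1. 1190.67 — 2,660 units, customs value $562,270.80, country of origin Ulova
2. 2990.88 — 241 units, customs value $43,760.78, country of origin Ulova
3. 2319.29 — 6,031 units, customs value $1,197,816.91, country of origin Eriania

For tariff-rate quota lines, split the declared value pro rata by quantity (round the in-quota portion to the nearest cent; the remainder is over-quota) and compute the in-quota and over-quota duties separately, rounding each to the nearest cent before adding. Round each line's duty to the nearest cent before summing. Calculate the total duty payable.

$197,010.93

Line 1 (1190.67, Ulova, 2,660 units, $562,270.80):
Base rate for 1190.67 is $6.09/unit.
Origin Ulova qualifies under the Drenoria–Ulova agreement and 1190.67 is covered: preferential rate Free applies instead.
The additional-duty order on 1190.67 targets Hesica, not Ulova; it does not apply.
Duty = $562,270.80 × 0% = $0.00.
Line 2 (2990.88, Ulova, 241 units, $43,760.78):
Base rate for 2990.88 is 5.5% + $3.00/unit.
Origin Ulova is the FTA partner but 2990.88 is not on the preference list; base rate stands.
Duty = $43,760.78 × 5.5% + 241 × $3.00 = $3,129.84.
Line 3 (2319.29, Eriania, 6,031 units, $1,197,816.91):
Code 2319.29 is under a tariff-rate quota (threshold 3,864 units). In-quota: 3,864 units at 9%; over-quota: 2,167 units at 29%.
Pro-rata value split: in-quota = $1,197,816.91 × 3,864/6,031 = $767,429.04; over-quota = $1,197,816.91 − $767,429.04 = $430,387.87.
In-quota duty = $767,429.04 × 9% = $69,068.61. Over-quota duty = $430,387.87 × 29% = $124,812.48.
Line duty = $69,068.61 + $124,812.48 = $193,881.09.
Total = $0.00 + $3,129.84 + $193,881.09 = $197,010.93.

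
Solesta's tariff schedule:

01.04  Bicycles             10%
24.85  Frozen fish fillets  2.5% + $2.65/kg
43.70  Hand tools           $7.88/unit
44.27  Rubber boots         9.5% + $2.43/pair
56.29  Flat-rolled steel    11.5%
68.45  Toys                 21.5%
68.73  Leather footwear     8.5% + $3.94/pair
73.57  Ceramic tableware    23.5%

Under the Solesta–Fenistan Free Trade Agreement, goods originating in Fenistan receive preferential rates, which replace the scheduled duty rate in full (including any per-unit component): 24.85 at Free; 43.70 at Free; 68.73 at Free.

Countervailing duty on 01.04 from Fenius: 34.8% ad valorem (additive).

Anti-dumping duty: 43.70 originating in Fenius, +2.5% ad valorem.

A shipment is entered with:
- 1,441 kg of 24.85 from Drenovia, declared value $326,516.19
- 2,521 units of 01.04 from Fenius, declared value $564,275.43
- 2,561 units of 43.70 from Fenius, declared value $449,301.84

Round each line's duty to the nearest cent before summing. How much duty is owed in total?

Line 1 (24.85, Drenovia, 1,441 kg, $326,516.19):
Base rate for 24.85 is 2.5% + $2.65/kg.
24.85 has an FTA preferential rate, but origin Drenovia is not Fenistan; base rate stands.
Duty = $326,516.19 × 2.5% + 1,441 × $2.65 = $11,981.55.
Line 2 (01.04, Fenius, 2,521 units, $564,275.43):
Base rate for 01.04 is 10%.
Additional duty on 01.04 from Fenius: +34.8%. Applied ad valorem rate: 10% + 34.8% = 44.8%.
Duty = $564,275.43 × 44.8% = $252,795.39.
Line 3 (43.70, Fenius, 2,561 units, $449,301.84):
Base rate for 43.70 is $7.88/unit.
43.70 has an FTA preferential rate, but origin Fenius is not Fenistan; base rate stands.
Additional duty on 43.70 from Fenius: +2.5% ad valorem. Applied ad valorem rate = 2.5%.
Duty = $449,301.84 × 2.5% + 2,561 × $7.88 = $31,413.23.
Total = $11,981.55 + $252,795.39 + $31,413.23 = $296,190.17.

$296,190.17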